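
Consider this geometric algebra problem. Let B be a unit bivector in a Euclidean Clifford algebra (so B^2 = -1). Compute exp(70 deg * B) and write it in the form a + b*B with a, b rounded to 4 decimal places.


For a unit bivector B with B^2 = -1, the exponential series gives
e^(theta*B) = cos(theta) + sin(theta)*B (the GA analogue of Euler's formula).
theta = 70 degrees = 1.22173 rad
cos(70 deg) = 0.3420
sin(70 deg) = 0.9397
exp(theta*B) = 0.3420 + 0.9397*B


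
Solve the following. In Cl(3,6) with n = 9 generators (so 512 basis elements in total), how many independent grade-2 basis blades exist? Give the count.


Number of grade-k basis blades in Cl(p,q) with n = p + q is C(n, k).
n = 3 + 6 = 9
C(9, 2) = 9! / (2! * 7!)
= 362880 / (2 * 5040)
= 36


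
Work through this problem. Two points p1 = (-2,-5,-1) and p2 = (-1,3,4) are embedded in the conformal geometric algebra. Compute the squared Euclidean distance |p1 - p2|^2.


p1 - p2 = (-1, -8, -5)
|p1 - p2|^2 = (-1)^2 + (-8)^2 + (-5)^2
= 1 + 64 + 25
= 90


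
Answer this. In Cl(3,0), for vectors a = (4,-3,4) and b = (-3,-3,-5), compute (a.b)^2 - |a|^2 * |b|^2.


a . b = 4*(-3) + (-3)*(-3) + 4*(-5)
= -12 + 9 + (-20) = -23
|a|^2 = 4^2 + (-3)^2 + 4^2 = 41
|b|^2 = (-3)^2 + (-3)^2 + (-5)^2 = 43
(a.b)^2 = (-23)^2 = 529
|a|^2 * |b|^2 = 41 * 43 = 1763
Result = 529 - 1763 = -1234


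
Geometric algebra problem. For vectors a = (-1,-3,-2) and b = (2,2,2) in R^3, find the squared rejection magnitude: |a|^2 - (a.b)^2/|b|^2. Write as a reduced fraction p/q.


|a|^2 = (-1)^2 + (-3)^2 + (-2)^2 = 14
|b|^2 = 2^2 + 2^2 + 2^2 = 12
a . b = (-1)*2 + (-3)*2 + (-2)*2 = -12
(a.b)^2 = (-12)^2 = 144
|rej|^2 = 14 - 144/12
= (168 - 144)/12
= 24/12
In lowest terms: 2/1


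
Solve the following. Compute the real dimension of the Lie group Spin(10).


Spin(n) double-covers SO(n); both have Lie algebra so(n) of dimension n(n-1)/2.
n = 10
n(n-1) = 10 * 9 = 90
dim Spin(10) = 90/2 = 45


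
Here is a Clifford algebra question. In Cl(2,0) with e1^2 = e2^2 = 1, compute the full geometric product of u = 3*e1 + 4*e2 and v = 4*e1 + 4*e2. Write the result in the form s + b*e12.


Expand: (3*e1 + 4*e2)(4*e1 + 4*e2)
= 3*4*e1e1 + 3*4*e1e2 + 4*4*e2e1 + 4*4*e2e2
Using e1^2 = e2^2 = 1, e2e1 = -e1e2:
Scalar part s = 3*4 + 4*4 = 12 + 16 = 28
Bivector part b = 3*4 - 4*4 = 12 - 16 = -4
uv = 28 - 4*e12


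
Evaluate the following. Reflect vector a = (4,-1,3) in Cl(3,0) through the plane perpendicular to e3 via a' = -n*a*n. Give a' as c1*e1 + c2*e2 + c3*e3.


Reflection formula: a' = -n*a*n, with n = e3 (unit vector, n^2 = 1).
For reflection through hyperplane perp to e3:
The component along e3 flips sign, others stay.
a = (4, -1, 3)
a' = (4, -1, -3)
a' = 4*e1 - 1*e2 - 3*e3


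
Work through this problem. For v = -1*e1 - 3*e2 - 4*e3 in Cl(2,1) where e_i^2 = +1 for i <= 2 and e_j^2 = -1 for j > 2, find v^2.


v^2 = sum of c_i^2 * e_i^2
Positive signature terms (e_i^2 = +1): (-1)^2 + (-3)^2 = 10
Negative signature terms (e_j^2 = -1): (-4)^2 = 16
v^2 = 10 - 16 = -6


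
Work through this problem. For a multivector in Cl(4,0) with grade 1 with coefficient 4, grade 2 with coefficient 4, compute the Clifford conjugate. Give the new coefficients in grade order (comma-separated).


Clifford conjugate sign for grade k: (-1)^(k(k+1)/2)
Grade 1: (-1)^(1*2/2) = (-1)^1 = -1, coeff 4 -> -4
Grade 2: (-1)^(2*3/2) = (-1)^3 = -1, coeff 4 -> -4
Conjugated coefficients: -4, -4


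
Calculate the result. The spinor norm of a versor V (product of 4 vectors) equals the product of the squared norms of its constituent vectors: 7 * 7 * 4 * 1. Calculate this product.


Spinor norm N(V) = |v1|^2 * |v2|^2 * ... * |v4|^2
= 7 * 7 * 4 * 1
Running product: 7, 49, 196, 196
N(V) = 196


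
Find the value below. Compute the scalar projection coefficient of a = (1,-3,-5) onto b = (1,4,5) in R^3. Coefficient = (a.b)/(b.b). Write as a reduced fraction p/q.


Projection coefficient = (a . b) / (b . b)
a . b = 1*1 + (-3)*4 + (-5)*5
= 1 + (-12) + (-25) = -36
b . b = 1^2 + 4^2 + 5^2
= 1 + 16 + 25 = 42
Coefficient = -36/42
In lowest terms: -6/7


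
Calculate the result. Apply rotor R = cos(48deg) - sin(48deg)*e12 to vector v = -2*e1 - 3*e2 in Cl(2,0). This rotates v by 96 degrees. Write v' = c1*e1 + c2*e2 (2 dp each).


Rotor R = cos(48deg) - sin(48deg)*e12
Rotation angle theta = 2 * 48 = 96 degrees
v' = R*v*~R rotates v by theta.
cos(96deg) = -0.1045, sin(96deg) = 0.9945
v'_1 = -2*cos(96deg) - (-3)*sin(96deg)
= -2*(-0.1045) - (-3)*0.9945
= 3.19
v'_2 = -2*sin(96deg) + (-3)*cos(96deg)
= -2*0.9945 + (-3)*(-0.1045)
= -1.68
v' = 3.19*e1 - 1.68*e2


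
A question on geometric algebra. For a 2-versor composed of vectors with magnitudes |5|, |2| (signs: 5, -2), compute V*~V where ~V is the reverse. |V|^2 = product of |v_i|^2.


Each vector v_i has |v_i|^2 = s_i^2
Squared scales: 5^2 = 25, (-2)^2 = 4
|V|^2 = 25 * 4
= 100


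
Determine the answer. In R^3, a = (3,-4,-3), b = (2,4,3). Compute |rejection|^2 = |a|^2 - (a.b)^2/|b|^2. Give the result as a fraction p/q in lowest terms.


|a|^2 = 3^2 + (-4)^2 + (-3)^2 = 34
|b|^2 = 2^2 + 4^2 + 3^2 = 29
a . b = 3*2 + (-4)*4 + (-3)*3 = -19
(a.b)^2 = (-19)^2 = 361
|rej|^2 = 34 - 361/29
= (986 - 361)/29
= 625/29
In lowest terms: 625/29


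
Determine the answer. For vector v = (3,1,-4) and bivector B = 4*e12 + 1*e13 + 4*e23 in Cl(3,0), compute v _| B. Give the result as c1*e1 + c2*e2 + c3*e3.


Left contraction v _| B = <vB>_1 (grade-1 part of the geometric product vB).
Using e1_|e12 = e2, e2_|e12 = -e1, e1_|e13 = e3, e3_|e13 = -e1, e2_|e23 = e3, e3_|e23 = -e2:
e1 coeff: -v2*b12 - v3*b13 = -(1)*(4) - (-4)*(1) = 0
e2 coeff: v1*b12 - v3*b23 = (3)*(4) - (-4)*(4) = 28
e3 coeff: v1*b13 + v2*b23 = (3)*(1) + (1)*(4) = 7
v _| B = 0*e1 + 28*e2 + 7*e3


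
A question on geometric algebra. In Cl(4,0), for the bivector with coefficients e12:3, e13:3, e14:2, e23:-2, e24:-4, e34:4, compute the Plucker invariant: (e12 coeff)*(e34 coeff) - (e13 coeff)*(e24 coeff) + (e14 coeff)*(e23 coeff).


Plucker relation: af - be + cd
a*f = 3*4 = 12
b*e = 3*(-4) = -12
c*d = 2*(-2) = -4
af - be + cd = 12 - (-12) + (-4)
= 20


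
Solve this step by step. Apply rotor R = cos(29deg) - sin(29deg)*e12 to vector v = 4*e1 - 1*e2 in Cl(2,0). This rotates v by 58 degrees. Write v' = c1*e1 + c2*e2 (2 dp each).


Rotor R = cos(29deg) - sin(29deg)*e12
Rotation angle theta = 2 * 29 = 58 degrees
v' = R*v*~R rotates v by theta.
cos(58deg) = 0.5299, sin(58deg) = 0.8480
v'_1 = 4*cos(58deg) - (-1)*sin(58deg)
= 4*0.5299 - (-1)*0.8480
= 2.97
v'_2 = 4*sin(58deg) + (-1)*cos(58deg)
= 4*0.8480 + (-1)*0.5299
= 2.86
v' = 2.97*e1 + 2.86*e2


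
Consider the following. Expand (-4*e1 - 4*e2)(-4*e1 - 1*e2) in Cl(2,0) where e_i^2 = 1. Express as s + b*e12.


Expand: (-4*e1 - 4*e2)(-4*e1 - 1*e2)
= (-4)*(-4)*e1e1 + (-4)*(-1)*e1e2 + (-4)*(-4)*e2e1 + (-4)*(-1)*e2e2
Using e1^2 = e2^2 = 1, e2e1 = -e1e2:
Scalar part s = (-4)*(-4) + (-4)*(-1) = 16 + 4 = 20
Bivector part b = (-4)*(-1) - (-4)*(-4) = 4 - 16 = -12
uv = 20 - 12*e12


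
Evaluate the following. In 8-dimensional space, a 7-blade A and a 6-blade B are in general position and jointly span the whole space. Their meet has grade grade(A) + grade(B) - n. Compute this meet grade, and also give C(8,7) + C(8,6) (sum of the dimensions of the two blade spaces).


Meet grade = grade(A) + grade(B) - n
= 7 + 6 - 8 = 5
C(8,7) = 8
C(8,6) = 28
dim_A + dim_B = 8 + 28 = 36


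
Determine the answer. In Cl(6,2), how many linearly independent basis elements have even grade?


Even subalgebra dimension = 2^(n-1)
n = 6 + 2 = 8
2^(8 - 1) = 2^7 = 128
Verification: sum of C(8,k) for even k = 1 + 28 + 70 + 28 + 1 = 128
Result = 128


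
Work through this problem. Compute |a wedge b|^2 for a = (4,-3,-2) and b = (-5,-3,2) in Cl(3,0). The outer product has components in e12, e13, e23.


a wedge b = (a1*b2 - a2*b1)*e12 + (a1*b3 - a3*b1)*e13 + (a2*b3 - a3*b2)*e23
e12 coeff: 4*(-3) - (-3)*(-5) = -12 - 15 = -27
e13 coeff: 4*2 - (-2)*(-5) = 8 - 10 = -2
e23 coeff: (-3)*2 - (-2)*(-3) = -6 - 6 = -12
|a wedge b|^2 = (-27)^2 + (-2)^2 + (-12)^2
= 729 + 4 + 144
= 877


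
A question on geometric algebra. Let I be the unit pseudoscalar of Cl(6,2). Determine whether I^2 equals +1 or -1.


The pseudoscalar I = e1...e_n (product of all n generators) of Cl(p,q) satisfies I^2 = (-1)^(q + n(n-1)/2).
p = 6, q = 2, n = p + q = 8
n(n-1)/2 = 8 * 7 / 2 = 28
Exponent = q + n(n-1)/2 = 2 + 28 = 30
I^2 = (-1)^30 = +1


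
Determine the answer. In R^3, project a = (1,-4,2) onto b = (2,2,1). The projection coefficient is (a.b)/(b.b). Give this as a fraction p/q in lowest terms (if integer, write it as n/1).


Projection coefficient = (a . b) / (b . b)
a . b = 1*2 + (-4)*2 + 2*1
= 2 + (-8) + 2 = -4
b . b = 2^2 + 2^2 + 1^2
= 4 + 4 + 1 = 9
Coefficient = -4/9
In lowest terms: -4/9


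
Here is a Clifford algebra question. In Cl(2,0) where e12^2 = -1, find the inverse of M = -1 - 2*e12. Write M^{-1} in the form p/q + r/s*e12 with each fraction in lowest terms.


M = -1 - 2*e12, where e12^2 = -1.
Since M commutes with its reverse ~M = a - b*e12, M * ~M = a^2 - b^2*e12^2 = a^2 + b^2.
So M^{-1} = ~M / (a^2 + b^2) = (a - b*e12)/(a^2 + b^2).
a^2 + b^2 = 1 + 4 = 5
Scalar part = -1/5 = -1/5
Bivector coeff = 2/5 = 2/5
M^{-1} = -1/5 + 2/5*e12


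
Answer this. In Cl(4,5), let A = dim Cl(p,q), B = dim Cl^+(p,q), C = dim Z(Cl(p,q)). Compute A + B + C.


n = 4 + 5 = 9
Total dim = 2^9 = 512
Even subalgebra dim = 2^8 = 256
n is odd, so center dim = 2
Sum = 512 + 256 + 2 = 770


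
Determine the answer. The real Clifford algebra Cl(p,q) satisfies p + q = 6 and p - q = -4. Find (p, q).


We need p + q = 6 and p - q = -4.
Adding: 2p = 6 + (-4) = 2, so p = 1.
Then q = 6 - 1 = 5.
(p, q) = (1, 5)


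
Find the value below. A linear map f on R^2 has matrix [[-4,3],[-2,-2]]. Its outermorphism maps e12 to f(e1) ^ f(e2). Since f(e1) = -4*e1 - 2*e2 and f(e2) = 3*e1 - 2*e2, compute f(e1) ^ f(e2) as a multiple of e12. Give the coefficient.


The outermorphism of a linear map f sends e1^e2 to f(e1)^f(e2).
f(e1) = -4*e1 - 2*e2
f(e2) = 3*e1 - 2*e2
f(e1) ^ f(e2) = (-4*e1 - 2*e2) ^ (3*e1 - 2*e2)
= (-4)*(-2)*e12 + (-2)*3*e21
= (8 - (-6))*e12
= 14*e12
Coefficient = 14


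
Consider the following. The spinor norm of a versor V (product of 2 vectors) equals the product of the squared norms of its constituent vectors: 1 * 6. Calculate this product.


Spinor norm N(V) = |v1|^2 * |v2|^2 * ... * |v2|^2
= 1 * 6
Running product: 1, 6
N(V) = 6


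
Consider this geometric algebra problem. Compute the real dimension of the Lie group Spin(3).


Spin(n) double-covers SO(n); both have Lie algebra so(n) of dimension n(n-1)/2.
n = 3
n(n-1) = 3 * 2 = 6
dim Spin(3) = 6/2 = 3


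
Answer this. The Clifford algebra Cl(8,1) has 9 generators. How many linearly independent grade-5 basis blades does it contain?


Number of grade-k basis blades in Cl(p,q) with n = p + q is C(n, k).
n = 8 + 1 = 9
C(9, 5) = 9! / (5! * 4!)
= 362880 / (120 * 24)
= 126


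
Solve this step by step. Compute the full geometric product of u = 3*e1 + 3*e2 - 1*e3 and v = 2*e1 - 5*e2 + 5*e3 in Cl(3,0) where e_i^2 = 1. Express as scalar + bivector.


In Cl(3,0): e_i^2 = 1, e_ie_j = -e_je_i for i != j.
Scalar part = u . v = 3*2 + 3*(-5) + (-1)*5
= 6 + (-15) + (-5) = -14
e12 coeff = 3*(-5) - 3*2 = -15 - 6 = -21
e13 coeff = 3*5 - (-1)*2 = 15 - (-2) = 17
e23 coeff = 3*5 - (-1)*(-5) = 15 - 5 = 10
uv = -14 - 21*e12 + 17*e13 + 10*e23


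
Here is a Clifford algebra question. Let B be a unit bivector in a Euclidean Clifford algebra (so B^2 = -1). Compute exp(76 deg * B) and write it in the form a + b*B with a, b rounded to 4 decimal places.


For a unit bivector B with B^2 = -1, the exponential series gives
e^(theta*B) = cos(theta) + sin(theta)*B (the GA analogue of Euler's formula).
theta = 76 degrees = 1.32645 rad
cos(76 deg) = 0.2419
sin(76 deg) = 0.9703
exp(theta*B) = 0.2419 + 0.9703*B


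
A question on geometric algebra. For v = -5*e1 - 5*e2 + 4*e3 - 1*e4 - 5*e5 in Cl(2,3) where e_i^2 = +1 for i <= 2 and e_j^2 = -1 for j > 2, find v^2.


v^2 = sum of c_i^2 * e_i^2
Positive signature terms (e_i^2 = +1): (-5)^2 + (-5)^2 = 50
Negative signature terms (e_j^2 = -1): 4^2 + (-1)^2 + (-5)^2 = 42
v^2 = 50 - 42 = 8


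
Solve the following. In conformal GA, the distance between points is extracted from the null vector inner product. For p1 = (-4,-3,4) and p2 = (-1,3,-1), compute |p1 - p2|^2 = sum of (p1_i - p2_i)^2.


p1 - p2 = (-3, -6, 5)
|p1 - p2|^2 = (-3)^2 + (-6)^2 + 5^2
= 9 + 36 + 25
= 70


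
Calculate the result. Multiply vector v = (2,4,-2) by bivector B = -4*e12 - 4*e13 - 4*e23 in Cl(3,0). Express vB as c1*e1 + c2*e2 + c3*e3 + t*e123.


vB has grade-1 (vector) and grade-3 (trivector) parts: vB = (v _| B) + (v ^ B).
Vector part <vB>_1:
  e1: -v2*b12 - v3*b13 = -(4)*(-4) - (-2)*(-4) = 8
  e2: v1*b12 - v3*b23 = (2)*(-4) - (-2)*(-4) = -16
  e3: v1*b13 + v2*b23 = (2)*(-4) + (4)*(-4) = -24
Trivector part <vB>_3:
  e123: v1*b23 - v2*b13 + v3*b12 = (2)*(-4) - (4)*(-4) + (-2)*(-4) = 16
vB = 8*e1 - 16*e2 - 24*e3 + 16*e123


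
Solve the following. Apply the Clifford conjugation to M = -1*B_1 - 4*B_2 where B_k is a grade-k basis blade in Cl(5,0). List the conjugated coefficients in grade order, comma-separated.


Clifford conjugate sign for grade k: (-1)^(k(k+1)/2)
Grade 1: (-1)^(1*2/2) = (-1)^1 = -1, coeff -1 -> 1
Grade 2: (-1)^(2*3/2) = (-1)^3 = -1, coeff -4 -> 4
Conjugated coefficients: 1, 4


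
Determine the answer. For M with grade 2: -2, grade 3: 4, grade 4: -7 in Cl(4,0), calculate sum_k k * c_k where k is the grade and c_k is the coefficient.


Grade-weighted sum = sum of grade_k * coefficient_k
2*(-2) = -4
3*4 = 12
4*(-7) = -28
Total = -4 + 12 + (-28) = -20


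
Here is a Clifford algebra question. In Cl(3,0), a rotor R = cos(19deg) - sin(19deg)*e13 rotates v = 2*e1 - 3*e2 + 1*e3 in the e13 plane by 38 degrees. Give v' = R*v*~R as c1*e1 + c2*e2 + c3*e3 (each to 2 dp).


Rotor R = cos(19deg) - sin(19deg)*e13
Rotation angle theta = 2 * 19 = 38 degrees in the e13 plane (e1 -> e3).
The component perpendicular to the plane (e2) is invariant: v'_2 = v2 = -3.00
cos(38deg) = 0.7880, sin(38deg) = 0.6157
v'_1 = v1*cos(theta) - v3*sin(theta) = 2*0.7880 - 1*0.6157 = 0.96
v'_3 = v1*sin(theta) + v3*cos(theta) = 2*0.6157 + 1*0.7880 = 2.02
v' = 0.96*e1 - 3.00*e2 + 2.02*e3


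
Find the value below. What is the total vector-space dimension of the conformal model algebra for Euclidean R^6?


The conformal model of R^6 uses Cl(7,1): the 6 Euclidean generators plus two extra orthogonal generators e+ (e+^2 = +1) and e- (e-^2 = -1), from which the null vectors e0, einf are built.
Number of generators m = 6 + 2 = 8.
dim Cl(p,q) = 2^m = 2^8 = 256


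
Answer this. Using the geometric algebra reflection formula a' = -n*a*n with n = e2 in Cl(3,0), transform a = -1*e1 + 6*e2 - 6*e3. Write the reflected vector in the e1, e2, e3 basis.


Reflection formula: a' = -n*a*n, with n = e2 (unit vector, n^2 = 1).
For reflection through hyperplane perp to e2:
The component along e2 flips sign, others stay.
a = (-1, 6, -6)
a' = (-1, -6, -6)
a' = -1*e1 - 6*e2 - 6*e3


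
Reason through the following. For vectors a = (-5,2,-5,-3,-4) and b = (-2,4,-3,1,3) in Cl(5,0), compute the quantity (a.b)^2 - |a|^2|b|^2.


a . b = (-5)*(-2) + 2*4 + (-5)*(-3) + (-3)*1 + (-4)*3
= 10 + 8 + 15 + (-3) + (-12) = 18
|a|^2 = (-5)^2 + 2^2 + (-5)^2 + (-3)^2 + (-4)^2 = 79
|b|^2 = (-2)^2 + 4^2 + (-3)^2 + 1^2 + 3^2 = 39
(a.b)^2 = 18^2 = 324
|a|^2 * |b|^2 = 79 * 39 = 3081
Result = 324 - 3081 = -2757


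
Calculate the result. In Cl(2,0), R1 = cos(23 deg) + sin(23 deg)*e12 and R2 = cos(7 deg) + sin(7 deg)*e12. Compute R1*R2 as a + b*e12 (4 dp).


Same-plane rotors commute and their half-angles add:
R1*R2 = cos(a1 + a2) + sin(a1 + a2)*e12.
a1 + a2 = 23 + 7 = 30 deg
cos(30 deg) = 0.8660
sin(30 deg) = 0.5000
R1*R2 = 0.8660 + 0.5000*e12


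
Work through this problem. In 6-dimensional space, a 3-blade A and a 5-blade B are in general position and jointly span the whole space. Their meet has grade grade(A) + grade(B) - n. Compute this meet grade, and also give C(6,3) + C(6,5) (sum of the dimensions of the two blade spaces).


Meet grade = grade(A) + grade(B) - n
= 3 + 5 - 6 = 2
C(6,3) = 20
C(6,5) = 6
dim_A + dim_B = 20 + 6 = 26


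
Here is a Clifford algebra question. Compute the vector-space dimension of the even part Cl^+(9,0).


Even subalgebra dimension = 2^(n-1)
n = 9 + 0 = 9
2^(9 - 1) = 2^8 = 256
Verification: sum of C(9,k) for even k = 1 + 36 + 126 + 84 + 9 = 256
Result = 256


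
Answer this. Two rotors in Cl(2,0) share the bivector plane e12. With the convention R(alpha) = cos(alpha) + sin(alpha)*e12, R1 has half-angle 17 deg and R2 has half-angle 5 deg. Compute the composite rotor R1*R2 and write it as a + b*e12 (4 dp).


Same-plane rotors commute and their half-angles add:
R1*R2 = cos(a1 + a2) + sin(a1 + a2)*e12.
a1 + a2 = 17 + 5 = 22 deg
cos(22 deg) = 0.9272
sin(22 deg) = 0.3746
R1*R2 = 0.9272 + 0.3746*e12


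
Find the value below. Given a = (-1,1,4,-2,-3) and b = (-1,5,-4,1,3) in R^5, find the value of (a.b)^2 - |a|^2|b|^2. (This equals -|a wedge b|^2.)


a . b = (-1)*(-1) + 1*5 + 4*(-4) + (-2)*1 + (-3)*3
= 1 + 5 + (-16) + (-2) + (-9) = -21
|a|^2 = (-1)^2 + 1^2 + 4^2 + (-2)^2 + (-3)^2 = 31
|b|^2 = (-1)^2 + 5^2 + (-4)^2 + 1^2 + 3^2 = 52
(a.b)^2 = (-21)^2 = 441
|a|^2 * |b|^2 = 31 * 52 = 1612
Result = 441 - 1612 = -1171


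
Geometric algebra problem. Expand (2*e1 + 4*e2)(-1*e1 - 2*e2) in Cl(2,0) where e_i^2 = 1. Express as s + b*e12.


Expand: (2*e1 + 4*e2)(-1*e1 - 2*e2)
= 2*(-1)*e1e1 + 2*(-2)*e1e2 + 4*(-1)*e2e1 + 4*(-2)*e2e2
Using e1^2 = e2^2 = 1, e2e1 = -e1e2:
Scalar part s = 2*(-1) + 4*(-2) = -2 + (-8) = -10
Bivector part b = 2*(-2) - 4*(-1) = -4 - (-4) = 0
uv = -10 + 0*e12


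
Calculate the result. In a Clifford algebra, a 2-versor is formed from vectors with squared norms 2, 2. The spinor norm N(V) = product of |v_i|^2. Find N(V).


Spinor norm N(V) = |v1|^2 * |v2|^2 * ... * |v2|^2
= 2 * 2
Running product: 2, 4
N(V) = 4


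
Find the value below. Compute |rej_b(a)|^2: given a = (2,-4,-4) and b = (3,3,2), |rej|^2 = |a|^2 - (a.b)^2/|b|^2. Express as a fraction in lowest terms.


|a|^2 = 2^2 + (-4)^2 + (-4)^2 = 36
|b|^2 = 3^2 + 3^2 + 2^2 = 22
a . b = 2*3 + (-4)*3 + (-4)*2 = -14
(a.b)^2 = (-14)^2 = 196
|rej|^2 = 36 - 196/22
= (792 - 196)/22
= 596/22
In lowest terms: 298/11


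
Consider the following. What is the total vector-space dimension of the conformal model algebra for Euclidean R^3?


The conformal model of R^3 uses Cl(4,1): the 3 Euclidean generators plus two extra orthogonal generators e+ (e+^2 = +1) and e- (e-^2 = -1), from which the null vectors e0, einf are built.
Number of generators m = 3 + 2 = 5.
dim Cl(p,q) = 2^m = 2^5 = 32


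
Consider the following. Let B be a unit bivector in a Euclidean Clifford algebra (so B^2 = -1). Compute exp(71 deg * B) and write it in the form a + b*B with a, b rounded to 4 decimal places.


For a unit bivector B with B^2 = -1, the exponential series gives
e^(theta*B) = cos(theta) + sin(theta)*B (the GA analogue of Euler's formula).
theta = 71 degrees = 1.239184 rad
cos(71 deg) = 0.3256
sin(71 deg) = 0.9455
exp(theta*B) = 0.3256 + 0.9455*B


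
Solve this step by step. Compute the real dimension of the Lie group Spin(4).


Spin(n) double-covers SO(n); both have Lie algebra so(n) of dimension n(n-1)/2.
n = 4
n(n-1) = 4 * 3 = 12
dim Spin(4) = 12/2 = 6


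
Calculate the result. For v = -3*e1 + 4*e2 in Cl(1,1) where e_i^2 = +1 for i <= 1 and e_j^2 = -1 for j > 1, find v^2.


v^2 = sum of c_i^2 * e_i^2
Positive signature terms (e_i^2 = +1): (-3)^2 = 9
Negative signature terms (e_j^2 = -1): 4^2 = 16
v^2 = 9 - 16 = -7


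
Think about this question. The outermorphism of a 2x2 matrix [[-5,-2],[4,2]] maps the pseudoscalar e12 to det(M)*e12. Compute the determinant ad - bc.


The outermorphism of a linear map f sends e1^e2 to f(e1)^f(e2).
f(e1) = -5*e1 + 4*e2
f(e2) = -2*e1 + 2*e2
f(e1) ^ f(e2) = (-5*e1 + 4*e2) ^ (-2*e1 + 2*e2)
= (-5)*2*e12 + 4*(-2)*e21
= (-10 - (-8))*e12
= -2*e12
Coefficient = -2


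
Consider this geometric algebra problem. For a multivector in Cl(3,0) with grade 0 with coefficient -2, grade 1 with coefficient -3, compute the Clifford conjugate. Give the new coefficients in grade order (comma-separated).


Clifford conjugate sign for grade k: (-1)^(k(k+1)/2)
Grade 0: (-1)^(0*1/2) = (-1)^0 = 1, coeff -2 -> -2
Grade 1: (-1)^(1*2/2) = (-1)^1 = -1, coeff -3 -> 3
Conjugated coefficients: -2, 3


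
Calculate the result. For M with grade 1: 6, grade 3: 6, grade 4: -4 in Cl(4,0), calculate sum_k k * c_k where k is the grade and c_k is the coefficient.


Grade-weighted sum = sum of grade_k * coefficient_k
1*6 = 6
3*6 = 18
4*(-4) = -16
Total = 6 + 18 + (-16) = 8


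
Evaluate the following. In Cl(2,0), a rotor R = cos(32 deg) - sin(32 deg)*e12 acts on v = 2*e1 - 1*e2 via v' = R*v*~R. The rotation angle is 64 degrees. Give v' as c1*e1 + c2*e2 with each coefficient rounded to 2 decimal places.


Rotor R = cos(32deg) - sin(32deg)*e12
Rotation angle theta = 2 * 32 = 64 degrees
v' = R*v*~R rotates v by theta.
cos(64deg) = 0.4384, sin(64deg) = 0.8988
v'_1 = 2*cos(64deg) - (-1)*sin(64deg)
= 2*0.4384 - (-1)*0.8988
= 1.78
v'_2 = 2*sin(64deg) + (-1)*cos(64deg)
= 2*0.8988 + (-1)*0.4384
= 1.36
v' = 1.78*e1 + 1.36*e2


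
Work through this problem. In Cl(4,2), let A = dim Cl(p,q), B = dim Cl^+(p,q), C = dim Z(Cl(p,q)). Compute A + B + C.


n = 4 + 2 = 6
Total dim = 2^6 = 64
Even subalgebra dim = 2^5 = 32
n is even, so center dim = 1
Sum = 64 + 32 + 1 = 97


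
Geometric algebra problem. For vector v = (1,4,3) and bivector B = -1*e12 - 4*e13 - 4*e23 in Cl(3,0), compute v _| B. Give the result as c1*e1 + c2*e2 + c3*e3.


Left contraction v _| B = <vB>_1 (grade-1 part of the geometric product vB).
Using e1_|e12 = e2, e2_|e12 = -e1, e1_|e13 = e3, e3_|e13 = -e1, e2_|e23 = e3, e3_|e23 = -e2:
e1 coeff: -v2*b12 - v3*b13 = -(4)*(-1) - (3)*(-4) = 16
e2 coeff: v1*b12 - v3*b23 = (1)*(-1) - (3)*(-4) = 11
e3 coeff: v1*b13 + v2*b23 = (1)*(-4) + (4)*(-4) = -20
v _| B = 16*e1 + 11*e2 - 20*e3


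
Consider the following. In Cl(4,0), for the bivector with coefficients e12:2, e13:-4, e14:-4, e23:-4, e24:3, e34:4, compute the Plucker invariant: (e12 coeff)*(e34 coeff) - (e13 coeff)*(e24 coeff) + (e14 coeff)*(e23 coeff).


Plucker relation: af - be + cd
a*f = 2*4 = 8
b*e = (-4)*3 = -12
c*d = (-4)*(-4) = 16
af - be + cd = 8 - (-12) + 16
= 36


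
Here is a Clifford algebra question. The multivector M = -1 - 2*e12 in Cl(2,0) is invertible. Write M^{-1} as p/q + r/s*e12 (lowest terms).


M = -1 - 2*e12, where e12^2 = -1.
Since M commutes with its reverse ~M = a - b*e12, M * ~M = a^2 - b^2*e12^2 = a^2 + b^2.
So M^{-1} = ~M / (a^2 + b^2) = (a - b*e12)/(a^2 + b^2).
a^2 + b^2 = 1 + 4 = 5
Scalar part = -1/5 = -1/5
Bivector coeff = 2/5 = 2/5
M^{-1} = -1/5 + 2/5*e12


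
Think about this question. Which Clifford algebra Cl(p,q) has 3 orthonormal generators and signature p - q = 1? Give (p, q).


We need p + q = 3 and p - q = 1.
Adding: 2p = 3 + 1 = 4, so p = 2.
Then q = 3 - 2 = 1.
(p, q) = (2, 1)


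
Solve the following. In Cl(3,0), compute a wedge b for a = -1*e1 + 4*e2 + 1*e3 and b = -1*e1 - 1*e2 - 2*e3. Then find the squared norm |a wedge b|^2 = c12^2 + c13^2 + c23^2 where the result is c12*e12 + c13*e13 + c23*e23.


a wedge b = (a1*b2 - a2*b1)*e12 + (a1*b3 - a3*b1)*e13 + (a2*b3 - a3*b2)*e23
e12 coeff: (-1)*(-1) - 4*(-1) = 1 - (-4) = 5
e13 coeff: (-1)*(-2) - 1*(-1) = 2 - (-1) = 3
e23 coeff: 4*(-2) - 1*(-1) = -8 - (-1) = -7
|a wedge b|^2 = 5^2 + 3^2 + (-7)^2
= 25 + 9 + 49
= 83


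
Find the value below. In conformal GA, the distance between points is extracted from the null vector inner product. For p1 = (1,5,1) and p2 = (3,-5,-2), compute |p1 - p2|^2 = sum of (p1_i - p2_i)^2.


p1 - p2 = (-2, 10, 3)
|p1 - p2|^2 = (-2)^2 + 10^2 + 3^2
= 4 + 100 + 9
= 113


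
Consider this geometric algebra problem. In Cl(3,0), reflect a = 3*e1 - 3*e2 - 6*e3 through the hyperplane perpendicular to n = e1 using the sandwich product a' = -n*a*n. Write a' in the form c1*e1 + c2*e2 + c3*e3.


Reflection formula: a' = -n*a*n, with n = e1 (unit vector, n^2 = 1).
For reflection through hyperplane perp to e1:
The component along e1 flips sign, others stay.
a = (3, -3, -6)
a' = (-3, -3, -6)
a' = -3*e1 - 3*e2 - 6*e3


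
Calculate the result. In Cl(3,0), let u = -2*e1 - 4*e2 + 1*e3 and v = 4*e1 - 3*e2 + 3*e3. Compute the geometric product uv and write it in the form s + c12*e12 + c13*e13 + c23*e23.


In Cl(3,0): e_i^2 = 1, e_ie_j = -e_je_i for i != j.
Scalar part = u . v = (-2)*4 + (-4)*(-3) + 1*3
= -8 + 12 + 3 = 7
e12 coeff = (-2)*(-3) - (-4)*4 = 6 - (-16) = 22
e13 coeff = (-2)*3 - 1*4 = -6 - 4 = -10
e23 coeff = (-4)*3 - 1*(-3) = -12 - (-3) = -9
uv = 7 + 22*e12 - 10*e13 - 9*e23


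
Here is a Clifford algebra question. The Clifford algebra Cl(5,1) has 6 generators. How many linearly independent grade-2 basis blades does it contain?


Number of grade-k basis blades in Cl(p,q) with n = p + q is C(n, k).
n = 5 + 1 = 6
C(6, 2) = 6! / (2! * 4!)
= 720 / (2 * 24)
= 15


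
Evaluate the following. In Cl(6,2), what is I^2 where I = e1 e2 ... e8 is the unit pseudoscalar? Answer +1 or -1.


The pseudoscalar I = e1...e_n (product of all n generators) of Cl(p,q) satisfies I^2 = (-1)^(q + n(n-1)/2).
p = 6, q = 2, n = p + q = 8
n(n-1)/2 = 8 * 7 / 2 = 28
Exponent = q + n(n-1)/2 = 2 + 28 = 30
I^2 = (-1)^30 = +1


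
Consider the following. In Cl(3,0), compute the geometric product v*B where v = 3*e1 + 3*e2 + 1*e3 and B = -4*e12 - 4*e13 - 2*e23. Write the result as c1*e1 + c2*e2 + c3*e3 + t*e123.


vB has grade-1 (vector) and grade-3 (trivector) parts: vB = (v _| B) + (v ^ B).
Vector part <vB>_1:
  e1: -v2*b12 - v3*b13 = -(3)*(-4) - (1)*(-4) = 16
  e2: v1*b12 - v3*b23 = (3)*(-4) - (1)*(-2) = -10
  e3: v1*b13 + v2*b23 = (3)*(-4) + (3)*(-2) = -18
Trivector part <vB>_3:
  e123: v1*b23 - v2*b13 + v3*b12 = (3)*(-2) - (3)*(-4) + (1)*(-4) = 2
vB = 16*e1 - 10*e2 - 18*e3 + 2*e123


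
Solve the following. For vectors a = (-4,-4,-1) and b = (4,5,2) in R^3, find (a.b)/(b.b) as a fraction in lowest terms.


Projection coefficient = (a . b) / (b . b)
a . b = (-4)*4 + (-4)*5 + (-1)*2
= -16 + (-20) + (-2) = -38
b . b = 4^2 + 5^2 + 2^2
= 16 + 25 + 4 = 45
Coefficient = -38/45
In lowest terms: -38/45


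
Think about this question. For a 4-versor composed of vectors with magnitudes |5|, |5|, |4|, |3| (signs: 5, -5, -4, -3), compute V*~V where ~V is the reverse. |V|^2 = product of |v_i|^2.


Each vector v_i has |v_i|^2 = s_i^2
Squared scales: 5^2 = 25, (-5)^2 = 25, (-4)^2 = 16, (-3)^2 = 9
|V|^2 = 25 * 25 * 16 * 9
= 90000


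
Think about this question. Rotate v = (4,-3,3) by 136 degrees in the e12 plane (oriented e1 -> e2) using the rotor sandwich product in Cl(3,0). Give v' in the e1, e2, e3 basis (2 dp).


Rotor R = cos(68deg) - sin(68deg)*e12
Rotation angle theta = 2 * 68 = 136 degrees in the e12 plane (e1 -> e2).
The component perpendicular to the plane (e3) is invariant: v'_3 = v3 = 3.00
cos(136deg) = -0.7193, sin(136deg) = 0.6947
v'_1 = v1*cos(theta) - v2*sin(theta) = 4*(-0.7193) - (-3)*0.6947 = -0.79
v'_2 = v1*sin(theta) + v2*cos(theta) = 4*0.6947 + (-3)*(-0.7193) = 4.94
v' = -0.79*e1 + 4.94*e2 + 3.00*e3


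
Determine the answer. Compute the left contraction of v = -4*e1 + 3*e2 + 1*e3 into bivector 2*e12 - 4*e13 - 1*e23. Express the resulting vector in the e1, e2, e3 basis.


Left contraction v _| B = <vB>_1 (grade-1 part of the geometric product vB).
Using e1_|e12 = e2, e2_|e12 = -e1, e1_|e13 = e3, e3_|e13 = -e1, e2_|e23 = e3, e3_|e23 = -e2:
e1 coeff: -v2*b12 - v3*b13 = -(3)*(2) - (1)*(-4) = -2
e2 coeff: v1*b12 - v3*b23 = (-4)*(2) - (1)*(-1) = -7
e3 coeff: v1*b13 + v2*b23 = (-4)*(-4) + (3)*(-1) = 13
v _| B = -2*e1 - 7*e2 + 13*e3


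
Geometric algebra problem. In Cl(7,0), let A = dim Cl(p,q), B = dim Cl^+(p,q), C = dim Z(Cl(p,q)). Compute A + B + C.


n = 7 + 0 = 7
Total dim = 2^7 = 128
Even subalgebra dim = 2^6 = 64
n is odd, so center dim = 2
Sum = 128 + 64 + 2 = 194


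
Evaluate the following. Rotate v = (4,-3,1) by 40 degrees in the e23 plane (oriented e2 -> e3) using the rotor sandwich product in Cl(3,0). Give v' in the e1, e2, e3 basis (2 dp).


Rotor R = cos(20deg) - sin(20deg)*e23
Rotation angle theta = 2 * 20 = 40 degrees in the e23 plane (e2 -> e3).
The component perpendicular to the plane (e1) is invariant: v'_1 = v1 = 4.00
cos(40deg) = 0.7660, sin(40deg) = 0.6428
v'_2 = v2*cos(theta) - v3*sin(theta) = -3*0.7660 - 1*0.6428 = -2.94
v'_3 = v2*sin(theta) + v3*cos(theta) = -3*0.6428 + 1*0.7660 = -1.16
v' = 4.00*e1 - 2.94*e2 - 1.16*e3


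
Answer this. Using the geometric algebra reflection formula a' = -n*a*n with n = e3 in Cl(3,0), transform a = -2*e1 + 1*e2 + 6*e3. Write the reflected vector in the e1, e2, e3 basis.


Reflection formula: a' = -n*a*n, with n = e3 (unit vector, n^2 = 1).
For reflection through hyperplane perp to e3:
The component along e3 flips sign, others stay.
a = (-2, 1, 6)
a' = (-2, 1, -6)
a' = -2*e1 + 1*e2 - 6*e3


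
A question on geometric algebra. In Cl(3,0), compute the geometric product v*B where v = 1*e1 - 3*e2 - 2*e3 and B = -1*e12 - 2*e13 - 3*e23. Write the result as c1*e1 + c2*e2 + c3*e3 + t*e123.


vB has grade-1 (vector) and grade-3 (trivector) parts: vB = (v _| B) + (v ^ B).
Vector part <vB>_1:
  e1: -v2*b12 - v3*b13 = -(-3)*(-1) - (-2)*(-2) = -7
  e2: v1*b12 - v3*b23 = (1)*(-1) - (-2)*(-3) = -7
  e3: v1*b13 + v2*b23 = (1)*(-2) + (-3)*(-3) = 7
Trivector part <vB>_3:
  e123: v1*b23 - v2*b13 + v3*b12 = (1)*(-3) - (-3)*(-2) + (-2)*(-1) = -7
vB = -7*e1 - 7*e2 + 7*e3 - 7*e123


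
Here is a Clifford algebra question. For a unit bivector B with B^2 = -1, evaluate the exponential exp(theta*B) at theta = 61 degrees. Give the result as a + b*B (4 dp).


For a unit bivector B with B^2 = -1, the exponential series gives
e^(theta*B) = cos(theta) + sin(theta)*B (the GA analogue of Euler's formula).
theta = 61 degrees = 1.064651 rad
cos(61 deg) = 0.4848
sin(61 deg) = 0.8746
exp(theta*B) = 0.4848 + 0.8746*B


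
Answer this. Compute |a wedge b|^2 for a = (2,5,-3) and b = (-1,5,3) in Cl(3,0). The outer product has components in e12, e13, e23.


a wedge b = (a1*b2 - a2*b1)*e12 + (a1*b3 - a3*b1)*e13 + (a2*b3 - a3*b2)*e23
e12 coeff: 2*5 - 5*(-1) = 10 - (-5) = 15
e13 coeff: 2*3 - (-3)*(-1) = 6 - 3 = 3
e23 coeff: 5*3 - (-3)*5 = 15 - (-15) = 30
|a wedge b|^2 = 15^2 + 3^2 + 30^2
= 225 + 9 + 900
= 1134


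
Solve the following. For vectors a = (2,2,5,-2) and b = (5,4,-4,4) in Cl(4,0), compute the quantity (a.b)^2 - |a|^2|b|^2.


a . b = 2*5 + 2*4 + 5*(-4) + (-2)*4
= 10 + 8 + (-20) + (-8) = -10
|a|^2 = 2^2 + 2^2 + 5^2 + (-2)^2 = 37
|b|^2 = 5^2 + 4^2 + (-4)^2 + 4^2 = 73
(a.b)^2 = (-10)^2 = 100
|a|^2 * |b|^2 = 37 * 73 = 2701
Result = 100 - 2701 = -2601


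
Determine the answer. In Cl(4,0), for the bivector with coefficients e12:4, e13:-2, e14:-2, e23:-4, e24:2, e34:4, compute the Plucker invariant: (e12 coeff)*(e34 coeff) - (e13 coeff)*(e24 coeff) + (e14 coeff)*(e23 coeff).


Plucker relation: af - be + cd
a*f = 4*4 = 16
b*e = (-2)*2 = -4
c*d = (-2)*(-4) = 8
af - be + cd = 16 - (-4) + 8
= 28


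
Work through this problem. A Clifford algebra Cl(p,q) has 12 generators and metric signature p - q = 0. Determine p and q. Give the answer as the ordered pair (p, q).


We need p + q = 12 and p - q = 0.
Adding: 2p = 12 + 0 = 12, so p = 6.
Then q = 12 - 6 = 6.
(p, q) = (6, 6)


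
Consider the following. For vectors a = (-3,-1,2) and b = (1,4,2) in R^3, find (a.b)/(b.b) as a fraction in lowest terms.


Projection coefficient = (a . b) / (b . b)
a . b = (-3)*1 + (-1)*4 + 2*2
= -3 + (-4) + 4 = -3
b . b = 1^2 + 4^2 + 2^2
= 1 + 16 + 4 = 21
Coefficient = -3/21
In lowest terms: -1/7


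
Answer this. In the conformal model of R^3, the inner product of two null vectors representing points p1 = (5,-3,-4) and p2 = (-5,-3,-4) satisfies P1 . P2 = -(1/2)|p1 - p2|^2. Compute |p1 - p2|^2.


p1 - p2 = (10, 0, 0)
|p1 - p2|^2 = 10^2 + 0^2 + 0^2
= 100 + 0 + 0
= 100


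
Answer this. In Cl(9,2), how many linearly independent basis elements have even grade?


Even subalgebra dimension = 2^(n-1)
n = 9 + 2 = 11
2^(11 - 1) = 2^10 = 1024
Verification: sum of C(11,k) for even k = 1 + 55 + 330 + 462 + 165 + 11 = 1024
Result = 1024


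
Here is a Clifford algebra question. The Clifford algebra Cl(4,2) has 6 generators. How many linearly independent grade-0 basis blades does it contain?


Number of grade-k basis blades in Cl(p,q) with n = p + q is C(n, k).
n = 4 + 2 = 6
C(6, 0) = 6! / (0! * 6!)
= 720 / (1 * 720)
= 1


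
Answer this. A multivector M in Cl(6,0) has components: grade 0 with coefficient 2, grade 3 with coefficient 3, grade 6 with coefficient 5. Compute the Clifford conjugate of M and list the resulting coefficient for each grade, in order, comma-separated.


Clifford conjugate sign for grade k: (-1)^(k(k+1)/2)
Grade 0: (-1)^(0*1/2) = (-1)^0 = 1, coeff 2 -> 2
Grade 3: (-1)^(3*4/2) = (-1)^6 = 1, coeff 3 -> 3
Grade 6: (-1)^(6*7/2) = (-1)^21 = -1, coeff 5 -> -5
Conjugated coefficients: 2, 3, -5


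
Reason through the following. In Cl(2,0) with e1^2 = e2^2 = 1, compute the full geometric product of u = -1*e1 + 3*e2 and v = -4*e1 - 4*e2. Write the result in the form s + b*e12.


Expand: (-1*e1 + 3*e2)(-4*e1 - 4*e2)
= (-1)*(-4)*e1e1 + (-1)*(-4)*e1e2 + 3*(-4)*e2e1 + 3*(-4)*e2e2
Using e1^2 = e2^2 = 1, e2e1 = -e1e2:
Scalar part s = (-1)*(-4) + 3*(-4) = 4 + (-12) = -8
Bivector part b = (-1)*(-4) - 3*(-4) = 4 - (-12) = 16
uv = -8 + 16*e12


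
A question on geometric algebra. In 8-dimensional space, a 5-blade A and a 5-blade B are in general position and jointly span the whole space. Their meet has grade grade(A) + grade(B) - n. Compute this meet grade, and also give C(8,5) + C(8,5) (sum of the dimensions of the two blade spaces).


Meet grade = grade(A) + grade(B) - n
= 5 + 5 - 8 = 2
C(8,5) = 56
C(8,5) = 56
dim_A + dim_B = 56 + 56 = 112


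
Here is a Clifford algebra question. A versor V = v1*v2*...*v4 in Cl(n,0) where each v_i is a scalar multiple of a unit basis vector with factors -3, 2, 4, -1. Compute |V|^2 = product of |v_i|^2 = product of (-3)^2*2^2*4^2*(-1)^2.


Each vector v_i has |v_i|^2 = s_i^2
Squared scales: (-3)^2 = 9, 2^2 = 4, 4^2 = 16, (-1)^2 = 1
|V|^2 = 9 * 4 * 16 * 1
= 576


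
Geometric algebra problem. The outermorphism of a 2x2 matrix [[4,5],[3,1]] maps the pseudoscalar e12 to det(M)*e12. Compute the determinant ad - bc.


The outermorphism of a linear map f sends e1^e2 to f(e1)^f(e2).
f(e1) = 4*e1 + 3*e2
f(e2) = 5*e1 + 1*e2
f(e1) ^ f(e2) = (4*e1 + 3*e2) ^ (5*e1 + 1*e2)
= 4*1*e12 + 3*5*e21
= (4 - 15)*e12
= -11*e12
Coefficient = -11


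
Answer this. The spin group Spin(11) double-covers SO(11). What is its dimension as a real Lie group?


Spin(n) double-covers SO(n); both have Lie algebra so(n) of dimension n(n-1)/2.
n = 11
n(n-1) = 11 * 10 = 110
dim Spin(11) = 110/2 = 55


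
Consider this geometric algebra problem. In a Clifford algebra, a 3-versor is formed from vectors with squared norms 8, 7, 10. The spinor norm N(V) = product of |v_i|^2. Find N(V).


Spinor norm N(V) = |v1|^2 * |v2|^2 * ... * |v3|^2
= 8 * 7 * 10
Running product: 8, 56, 560
N(V) = 560


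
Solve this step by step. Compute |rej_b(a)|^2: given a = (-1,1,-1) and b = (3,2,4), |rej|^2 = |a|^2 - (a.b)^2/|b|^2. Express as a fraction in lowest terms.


|a|^2 = (-1)^2 + 1^2 + (-1)^2 = 3
|b|^2 = 3^2 + 2^2 + 4^2 = 29
a . b = (-1)*3 + 1*2 + (-1)*4 = -5
(a.b)^2 = (-5)^2 = 25
|rej|^2 = 3 - 25/29
= (87 - 25)/29
= 62/29
In lowest terms: 62/29


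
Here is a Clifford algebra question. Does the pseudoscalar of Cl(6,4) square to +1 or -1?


The pseudoscalar I = e1...e_n (product of all n generators) of Cl(p,q) satisfies I^2 = (-1)^(q + n(n-1)/2).
p = 6, q = 4, n = p + q = 10
n(n-1)/2 = 10 * 9 / 2 = 45
Exponent = q + n(n-1)/2 = 4 + 45 = 49
I^2 = (-1)^49 = -1


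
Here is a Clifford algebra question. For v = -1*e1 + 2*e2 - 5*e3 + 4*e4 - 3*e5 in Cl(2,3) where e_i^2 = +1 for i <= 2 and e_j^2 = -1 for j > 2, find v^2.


v^2 = sum of c_i^2 * e_i^2
Positive signature terms (e_i^2 = +1): (-1)^2 + 2^2 = 5
Negative signature terms (e_j^2 = -1): (-5)^2 + 4^2 + (-3)^2 = 50
v^2 = 5 - 50 = -45


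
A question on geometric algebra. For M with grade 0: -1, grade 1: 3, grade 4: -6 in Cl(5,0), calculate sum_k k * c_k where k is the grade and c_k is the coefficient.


Grade-weighted sum = sum of grade_k * coefficient_k
0*(-1) = 0
1*3 = 3
4*(-6) = -24
Total = 0 + 3 + (-24) = -21


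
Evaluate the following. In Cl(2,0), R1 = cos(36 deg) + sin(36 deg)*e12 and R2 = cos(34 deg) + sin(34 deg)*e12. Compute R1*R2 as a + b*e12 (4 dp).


Same-plane rotors commute and their half-angles add:
R1*R2 = cos(a1 + a2) + sin(a1 + a2)*e12.
a1 + a2 = 36 + 34 = 70 deg
cos(70 deg) = 0.3420
sin(70 deg) = 0.9397
R1*R2 = 0.3420 + 0.9397*e12


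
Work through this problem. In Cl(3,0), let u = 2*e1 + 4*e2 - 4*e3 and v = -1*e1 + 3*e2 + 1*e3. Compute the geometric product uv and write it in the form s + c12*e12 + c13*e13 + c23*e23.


In Cl(3,0): e_i^2 = 1, e_ie_j = -e_je_i for i != j.
Scalar part = u . v = 2*(-1) + 4*3 + (-4)*1
= -2 + 12 + (-4) = 6
e12 coeff = 2*3 - 4*(-1) = 6 - (-4) = 10
e13 coeff = 2*1 - (-4)*(-1) = 2 - 4 = -2
e23 coeff = 4*1 - (-4)*3 = 4 - (-12) = 16
uv = 6 + 10*e12 - 2*e13 + 16*e23


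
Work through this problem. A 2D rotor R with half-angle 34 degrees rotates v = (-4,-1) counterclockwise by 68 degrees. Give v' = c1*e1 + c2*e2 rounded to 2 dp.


Rotor R = cos(34deg) - sin(34deg)*e12
Rotation angle theta = 2 * 34 = 68 degrees
v' = R*v*~R rotates v by theta.
cos(68deg) = 0.3746, sin(68deg) = 0.9272
v'_1 = -4*cos(68deg) - (-1)*sin(68deg)
= -4*0.3746 - (-1)*0.9272
= -0.57
v'_2 = -4*sin(68deg) + (-1)*cos(68deg)
= -4*0.9272 + (-1)*0.3746
= -4.08
v' = -0.57*e1 - 4.08*e2


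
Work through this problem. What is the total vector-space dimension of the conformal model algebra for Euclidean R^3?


The conformal model of R^3 uses Cl(4,1): the 3 Euclidean generators plus two extra orthogonal generators e+ (e+^2 = +1) and e- (e-^2 = -1), from which the null vectors e0, einf are built.
Number of generators m = 3 + 2 = 5.
dim Cl(p,q) = 2^m = 2^5 = 32


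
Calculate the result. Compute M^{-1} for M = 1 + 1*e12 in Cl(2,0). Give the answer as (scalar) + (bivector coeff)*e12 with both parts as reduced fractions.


M = 1 + 1*e12, where e12^2 = -1.
Since M commutes with its reverse ~M = a - b*e12, M * ~M = a^2 - b^2*e12^2 = a^2 + b^2.
So M^{-1} = ~M / (a^2 + b^2) = (a - b*e12)/(a^2 + b^2).
a^2 + b^2 = 1 + 1 = 2
Scalar part = 1/2 = 1/2
Bivector coeff = -1/2 = -1/2
M^{-1} = 1/2 - 1/2*e12


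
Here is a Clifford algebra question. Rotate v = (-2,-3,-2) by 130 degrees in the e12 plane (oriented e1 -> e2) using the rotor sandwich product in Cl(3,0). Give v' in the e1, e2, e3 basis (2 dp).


Rotor R = cos(65deg) - sin(65deg)*e12
Rotation angle theta = 2 * 65 = 130 degrees in the e12 plane (e1 -> e2).
The component perpendicular to the plane (e3) is invariant: v'_3 = v3 = -2.00
cos(130deg) = -0.6428, sin(130deg) = 0.7660
v'_1 = v1*cos(theta) - v2*sin(theta) = -2*(-0.6428) - (-3)*0.7660 = 3.58
v'_2 = v1*sin(theta) + v2*cos(theta) = -2*0.7660 + (-3)*(-0.6428) = 0.40
v' = 3.58*e1 + 0.40*e2 - 2.00*e3


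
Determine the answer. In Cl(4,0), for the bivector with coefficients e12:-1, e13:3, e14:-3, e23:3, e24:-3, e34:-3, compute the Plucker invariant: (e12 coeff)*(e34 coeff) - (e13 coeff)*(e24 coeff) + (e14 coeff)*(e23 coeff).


Plucker relation: af - be + cd
a*f = (-1)*(-3) = 3
b*e = 3*(-3) = -9
c*d = (-3)*3 = -9
af - be + cd = 3 - (-9) + (-9)
= 3


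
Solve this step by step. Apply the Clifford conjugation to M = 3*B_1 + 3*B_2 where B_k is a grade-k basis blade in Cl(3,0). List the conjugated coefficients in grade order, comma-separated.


Clifford conjugate sign for grade k: (-1)^(k(k+1)/2)
Grade 1: (-1)^(1*2/2) = (-1)^1 = -1, coeff 3 -> -3
Grade 2: (-1)^(2*3/2) = (-1)^3 = -1, coeff 3 -> -3
Conjugated coefficients: -3, -3
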